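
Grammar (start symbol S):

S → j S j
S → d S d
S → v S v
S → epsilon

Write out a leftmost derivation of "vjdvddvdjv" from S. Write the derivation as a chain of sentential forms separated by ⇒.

S ⇒ vSv ⇒ vjSjv ⇒ vjdSdjv ⇒ vjdvSvdjv ⇒ vjdvdSdvdjv ⇒ vjdvddvdjv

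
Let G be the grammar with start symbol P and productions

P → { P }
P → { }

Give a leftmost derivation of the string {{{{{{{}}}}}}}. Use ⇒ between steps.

P⇒{P}⇒{{P}}⇒{{{P}}}⇒{{{{P}}}}⇒{{{{{P}}}}}⇒{{{{{{P}}}}}}⇒{{{{{{{}}}}}}}

P ⇒ {P}   [P → { P }]
{P} ⇒ {{P}}   [P → { P }]
{{P}} ⇒ {{{P}}}   [P → { P }]
{{{P}}} ⇒ {{{{P}}}}   [P → { P }]
{{{{P}}}} ⇒ {{{{{P}}}}}   [P → { P }]
{{{{{P}}}}} ⇒ {{{{{{P}}}}}}   [P → { P }]
{{{{{{P}}}}}} ⇒ {{{{{{{}}}}}}}   [P → { }]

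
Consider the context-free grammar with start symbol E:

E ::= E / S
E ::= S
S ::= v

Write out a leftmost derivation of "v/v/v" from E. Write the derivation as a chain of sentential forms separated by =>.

E => E/S   [E ::= E / S]
E/S => E/S/S   [E ::= E / S]
E/S/S => S/S/S   [E ::= S]
S/S/S => v/S/S   [S ::= v]
v/S/S => v/v/S   [S ::= v]
v/v/S => v/v/v   [S ::= v]

E => E/S => E/S/S => S/S/S => v/S/S => v/v/S => v/v/v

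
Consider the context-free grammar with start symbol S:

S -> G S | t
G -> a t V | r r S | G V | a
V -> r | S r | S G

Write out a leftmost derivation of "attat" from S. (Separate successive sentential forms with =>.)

S => GS => atVS => atSGS => attGS => attaS => attat

S => GS   [S -> G S]
GS => atVS   [G -> a t V]
atVS => atSGS   [V -> S G]
atSGS => attGS   [S -> t]
attGS => attaS   [G -> a]
attaS => attat   [S -> t]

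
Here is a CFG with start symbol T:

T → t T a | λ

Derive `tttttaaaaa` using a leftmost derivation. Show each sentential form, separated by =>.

T => tTa => ttTaa => tttTaaa => ttttTaaaa => tttttTaaaaa => tttttaaaaa

T => tTa   [T → t T a]
tTa => ttTaa   [T → t T a]
ttTaa => tttTaaa   [T → t T a]
tttTaaa => ttttTaaaa   [T → t T a]
ttttTaaaa => tttttTaaaaa   [T → t T a]
tttttTaaaaa => tttttaaaaa   [T → λ]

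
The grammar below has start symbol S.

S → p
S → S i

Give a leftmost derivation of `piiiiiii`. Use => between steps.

S => Si => Sii => Siii => Siiii => Siiiii => Siiiiii => Siiiiiii => piiiiiii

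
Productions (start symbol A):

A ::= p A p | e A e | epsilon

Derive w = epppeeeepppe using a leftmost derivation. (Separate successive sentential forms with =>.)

A=>eAe=>epApe=>eppAppe=>epppApppe=>epppeAepppe=>epppeeAeepppe=>epppeeeepppe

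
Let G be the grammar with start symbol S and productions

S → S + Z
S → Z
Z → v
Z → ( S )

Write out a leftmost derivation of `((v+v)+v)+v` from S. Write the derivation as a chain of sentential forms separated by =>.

S => S+Z => Z+Z => (S)+Z => (S+Z)+Z => (Z+Z)+Z => ((S)+Z)+Z => ((S+Z)+Z)+Z => ((Z+Z)+Z)+Z => ((v+Z)+Z)+Z => ((v+v)+Z)+Z => ((v+v)+v)+Z => ((v+v)+v)+v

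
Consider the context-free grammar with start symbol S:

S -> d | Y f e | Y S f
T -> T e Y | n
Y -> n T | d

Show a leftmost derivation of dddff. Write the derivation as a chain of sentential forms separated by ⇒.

S ⇒ YSf ⇒ dSf ⇒ dYSff ⇒ ddSff ⇒ dddff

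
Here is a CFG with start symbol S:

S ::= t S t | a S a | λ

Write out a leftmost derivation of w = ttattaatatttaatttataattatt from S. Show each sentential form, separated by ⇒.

S⇒tSt⇒ttStt⇒ttaSatt⇒ttatStatt⇒ttattSttatt⇒ttattaSattatt⇒ttattaaSaattatt⇒ttattaatStaattatt⇒ttattaataSataattatt⇒ttattaatatStataattatt⇒ttattaatattSttataattatt⇒ttattaatatttStttataattatt⇒ttattaatatttaSatttataattatt⇒ttattaatatttaatttataattatt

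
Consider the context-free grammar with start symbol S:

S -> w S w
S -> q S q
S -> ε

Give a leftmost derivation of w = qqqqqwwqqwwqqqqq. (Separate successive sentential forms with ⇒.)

S ⇒ qSq ⇒ qqSqq ⇒ qqqSqqq ⇒ qqqqSqqqq ⇒ qqqqqSqqqqq ⇒ qqqqqwSwqqqqq ⇒ qqqqqwwSwwqqqqq ⇒ qqqqqwwqSqwwqqqqq ⇒ qqqqqwwqqwwqqqqq

S ⇒ qSq   [S -> q S q]
qSq ⇒ qqSqq   [S -> q S q]
qqSqq ⇒ qqqSqqq   [S -> q S q]
qqqSqqq ⇒ qqqqSqqqq   [S -> q S q]
qqqqSqqqq ⇒ qqqqqSqqqqq   [S -> q S q]
qqqqqSqqqqq ⇒ qqqqqwSwqqqqq   [S -> w S w]
qqqqqwSwqqqqq ⇒ qqqqqwwSwwqqqqq   [S -> w S w]
qqqqqwwSwwqqqqq ⇒ qqqqqwwqSqwwqqqqq   [S -> q S q]
qqqqqwwqSqwwqqqqq ⇒ qqqqqwwqqwwqqqqq   [S -> ε]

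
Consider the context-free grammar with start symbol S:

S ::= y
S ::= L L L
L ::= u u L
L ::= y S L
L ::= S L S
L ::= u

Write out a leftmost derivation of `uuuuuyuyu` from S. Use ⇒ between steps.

S⇒LLL⇒uuLLL⇒uuuLL⇒uuuuuLL⇒uuuuuSLSL⇒uuuuuyLSL⇒uuuuuyuSL⇒uuuuuyuyL⇒uuuuuyuyu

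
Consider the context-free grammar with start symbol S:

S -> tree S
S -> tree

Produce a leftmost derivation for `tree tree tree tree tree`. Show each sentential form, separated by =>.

S => tree S => tree tree S => tree tree tree S => tree tree tree tree S => tree tree tree tree tree

S => tree S   [S -> tree S]
tree S => tree tree S   [S -> tree S]
tree tree S => tree tree tree S   [S -> tree S]
tree tree tree S => tree tree tree tree S   [S -> tree S]
tree tree tree tree S => tree tree tree tree tree   [S -> tree]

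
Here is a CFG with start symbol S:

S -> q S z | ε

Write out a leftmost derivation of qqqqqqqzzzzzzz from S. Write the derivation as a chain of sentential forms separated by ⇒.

S ⇒ qSz   [S -> q S z]
qSz ⇒ qqSzz   [S -> q S z]
qqSzz ⇒ qqqSzzz   [S -> q S z]
qqqSzzz ⇒ qqqqSzzzz   [S -> q S z]
qqqqSzzzz ⇒ qqqqqSzzzzz   [S -> q S z]
qqqqqSzzzzz ⇒ qqqqqqSzzzzzz   [S -> q S z]
qqqqqqSzzzzzz ⇒ qqqqqqqSzzzzzzz   [S -> q S z]
qqqqqqqSzzzzzzz ⇒ qqqqqqqzzzzzzz   [S -> ε]

S ⇒ qSz ⇒ qqSzz ⇒ qqqSzzz ⇒ qqqqSzzzz ⇒ qqqqqSzzzzz ⇒ qqqqqqSzzzzzz ⇒ qqqqqqqSzzzzzzz ⇒ qqqqqqqzzzzzzz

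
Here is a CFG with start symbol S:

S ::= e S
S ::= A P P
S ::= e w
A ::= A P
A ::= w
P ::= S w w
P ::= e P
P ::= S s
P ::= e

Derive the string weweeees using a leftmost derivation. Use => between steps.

S => APP   [S ::= A P P]
APP => wPP   [A ::= w]
wPP => weP   [P ::= e]
weP => weSs   [P ::= S s]
weSs => weAPPs   [S ::= A P P]
weAPPs => weAPPPs   [A ::= A P]
weAPPPs => weAPPPPs   [A ::= A P]
weAPPPPs => wewPPPPs   [A ::= w]
wewPPPPs => wewePPPs   [P ::= e]
wewePPPs => weweePPs   [P ::= e]
weweePPs => weweeePs   [P ::= e]
weweeePs => weweeees   [P ::= e]

S => APP => wPP => weP => weSs => weAPPs => weAPPPs => weAPPPPs => wewPPPPs => wewePPPs => weweePPs => weweeePs => weweeees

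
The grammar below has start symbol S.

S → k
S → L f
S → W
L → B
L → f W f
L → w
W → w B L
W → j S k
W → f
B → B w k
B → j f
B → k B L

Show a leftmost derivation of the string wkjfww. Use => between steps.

S=>W=>wBL=>wkBLL=>wkjfLL=>wkjfwL=>wkjfww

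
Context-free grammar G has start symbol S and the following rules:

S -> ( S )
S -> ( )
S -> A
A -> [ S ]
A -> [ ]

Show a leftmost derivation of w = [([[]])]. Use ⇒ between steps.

S⇒A⇒[S]⇒[(S)]⇒[(A)]⇒[([S])]⇒[([A])]⇒[([[]])]

S ⇒ A   [S -> A]
A ⇒ [S]   [A -> [ S ]]
[S] ⇒ [(S)]   [S -> ( S )]
[(S)] ⇒ [(A)]   [S -> A]
[(A)] ⇒ [([S])]   [A -> [ S ]]
[([S])] ⇒ [([A])]   [S -> A]
[([A])] ⇒ [([[]])]   [A -> [ ]]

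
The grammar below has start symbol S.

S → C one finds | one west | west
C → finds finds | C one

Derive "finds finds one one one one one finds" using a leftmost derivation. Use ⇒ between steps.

S ⇒ C one finds   [S → C one finds]
C one finds ⇒ C one one finds   [C → C one]
C one one finds ⇒ C one one one finds   [C → C one]
C one one one finds ⇒ C one one one one finds   [C → C one]
C one one one one finds ⇒ C one one one one one finds   [C → C one]
C one one one one one finds ⇒ finds finds one one one one one finds   [C → finds finds]

S ⇒ C one finds ⇒ C one one finds ⇒ C one one one finds ⇒ C one one one one finds ⇒ C one one one one one finds ⇒ finds finds one one one one one finds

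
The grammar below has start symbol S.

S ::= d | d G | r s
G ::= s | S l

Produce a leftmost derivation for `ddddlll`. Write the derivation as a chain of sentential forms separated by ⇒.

S⇒dG⇒dSl⇒ddGl⇒ddSll⇒dddGll⇒dddSlll⇒ddddlll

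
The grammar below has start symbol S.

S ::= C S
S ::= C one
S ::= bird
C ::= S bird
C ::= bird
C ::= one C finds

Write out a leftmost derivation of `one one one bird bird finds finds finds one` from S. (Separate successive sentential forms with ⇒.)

S ⇒ C one   [S ::= C one]
C one ⇒ one C finds one   [C ::= one C finds]
one C finds one ⇒ one one C finds finds one   [C ::= one C finds]
one one C finds finds one ⇒ one one one C finds finds finds one   [C ::= one C finds]
one one one C finds finds finds one ⇒ one one one S bird finds finds finds one   [C ::= S bird]
one one one S bird finds finds finds one ⇒ one one one bird bird finds finds finds one   [S ::= bird]

S ⇒ C one ⇒ one C finds one ⇒ one one C finds finds one ⇒ one one one C finds finds finds one ⇒ one one one S bird finds finds finds one ⇒ one one one bird bird finds finds finds one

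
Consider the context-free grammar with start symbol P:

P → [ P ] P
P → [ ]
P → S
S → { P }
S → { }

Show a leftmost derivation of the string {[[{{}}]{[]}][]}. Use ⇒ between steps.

P⇒S⇒{P}⇒{[P]P}⇒{[[P]P]P}⇒{[[S]P]P}⇒{[[{P}]P]P}⇒{[[{S}]P]P}⇒{[[{{}}]P]P}⇒{[[{{}}]S]P}⇒{[[{{}}]{P}]P}⇒{[[{{}}]{[]}]P}⇒{[[{{}}]{[]}][]}

P ⇒ S   [P → S]
S ⇒ {P}   [S → { P }]
{P} ⇒ {[P]P}   [P → [ P ] P]
{[P]P} ⇒ {[[P]P]P}   [P → [ P ] P]
{[[P]P]P} ⇒ {[[S]P]P}   [P → S]
{[[S]P]P} ⇒ {[[{P}]P]P}   [S → { P }]
{[[{P}]P]P} ⇒ {[[{S}]P]P}   [P → S]
{[[{S}]P]P} ⇒ {[[{{}}]P]P}   [S → { }]
{[[{{}}]P]P} ⇒ {[[{{}}]S]P}   [P → S]
{[[{{}}]S]P} ⇒ {[[{{}}]{P}]P}   [S → { P }]
{[[{{}}]{P}]P} ⇒ {[[{{}}]{[]}]P}   [P → [ ]]
{[[{{}}]{[]}]P} ⇒ {[[{{}}]{[]}][]}   [P → [ ]]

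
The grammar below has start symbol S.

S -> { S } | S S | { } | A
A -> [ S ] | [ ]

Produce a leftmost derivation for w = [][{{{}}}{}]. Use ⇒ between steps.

S ⇒ SS ⇒ AS ⇒ []S ⇒ []A ⇒ [][S] ⇒ [][SS] ⇒ [][{S}S] ⇒ [][{{S}}S] ⇒ [][{{{}}}S] ⇒ [][{{{}}}{}]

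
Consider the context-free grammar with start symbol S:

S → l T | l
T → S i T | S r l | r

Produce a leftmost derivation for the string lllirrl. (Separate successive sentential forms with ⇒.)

S ⇒ lT ⇒ lSrl ⇒ llTrl ⇒ llSiTrl ⇒ llliTrl ⇒ lllirrl

S ⇒ lT   [S → l T]
lT ⇒ lSrl   [T → S r l]
lSrl ⇒ llTrl   [S → l T]
llTrl ⇒ llSiTrl   [T → S i T]
llSiTrl ⇒ llliTrl   [S → l]
llliTrl ⇒ lllirrl   [T → r]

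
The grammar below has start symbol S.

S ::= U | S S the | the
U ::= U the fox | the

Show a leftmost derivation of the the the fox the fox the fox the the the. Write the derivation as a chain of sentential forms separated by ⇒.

S ⇒ S S the   [S ::= S S the]
S S the ⇒ S S the S the   [S ::= S S the]
S S the S the ⇒ U S the S the   [S ::= U]
U S the S the ⇒ the S the S the   [U ::= the]
the S the S the ⇒ the U the S the   [S ::= U]
the U the S the ⇒ the U the fox the S the   [U ::= U the fox]
the U the fox the S the ⇒ the U the fox the fox the S the   [U ::= U the fox]
the U the fox the fox the S the ⇒ the U the fox the fox the fox the S the   [U ::= U the fox]
the U the fox the fox the fox the S the ⇒ the the the fox the fox the fox the S the   [U ::= the]
the the the fox the fox the fox the S the ⇒ the the the fox the fox the fox the the the   [S ::= the]

S ⇒ S S the ⇒ S S the S the ⇒ U S the S the ⇒ the S the S the ⇒ the U the S the ⇒ the U the fox the S the ⇒ the U the fox the fox the S the ⇒ the U the fox the fox the fox the S the ⇒ the the the fox the fox the fox the S the ⇒ the the the fox the fox the fox the the the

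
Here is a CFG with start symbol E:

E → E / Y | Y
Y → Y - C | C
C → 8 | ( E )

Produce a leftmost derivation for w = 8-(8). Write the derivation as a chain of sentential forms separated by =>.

E => Y   [E → Y]
Y => Y-C   [Y → Y - C]
Y-C => C-C   [Y → C]
C-C => 8-C   [C → 8]
8-C => 8-(E)   [C → ( E )]
8-(E) => 8-(Y)   [E → Y]
8-(Y) => 8-(C)   [Y → C]
8-(C) => 8-(8)   [C → 8]

E => Y => Y-C => C-C => 8-C => 8-(E) => 8-(Y) => 8-(C) => 8-(8)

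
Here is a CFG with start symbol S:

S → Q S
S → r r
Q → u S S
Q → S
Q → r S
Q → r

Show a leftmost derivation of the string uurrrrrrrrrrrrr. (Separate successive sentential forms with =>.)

S=>QS=>uSSS=>uQSSS=>uuSSSSS=>uurrSSSS=>uurrQSSSS=>uurrrSSSSS=>uurrrrrSSSS=>uurrrrrrrSSS=>uurrrrrrrrrSS=>uurrrrrrrrrrrS=>uurrrrrrrrrrrrr

S => QS   [S → Q S]
QS => uSSS   [Q → u S S]
uSSS => uQSSS   [S → Q S]
uQSSS => uuSSSSS   [Q → u S S]
uuSSSSS => uurrSSSS   [S → r r]
uurrSSSS => uurrQSSSS   [S → Q S]
uurrQSSSS => uurrrSSSSS   [Q → r S]
uurrrSSSSS => uurrrrrSSSS   [S → r r]
uurrrrrSSSS => uurrrrrrrSSS   [S → r r]
uurrrrrrrSSS => uurrrrrrrrrSS   [S → r r]
uurrrrrrrrrSS => uurrrrrrrrrrrS   [S → r r]
uurrrrrrrrrrrS => uurrrrrrrrrrrrr   [S → r r]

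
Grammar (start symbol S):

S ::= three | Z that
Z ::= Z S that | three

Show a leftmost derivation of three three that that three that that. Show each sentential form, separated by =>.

S => Z that => Z S that that => Z S that S that that => three S that S that that => three Z that that S that that => three three that that S that that => three three that that three that that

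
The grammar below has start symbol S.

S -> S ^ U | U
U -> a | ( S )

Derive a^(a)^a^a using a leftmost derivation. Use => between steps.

S => S^U   [S -> S ^ U]
S^U => S^U^U   [S -> S ^ U]
S^U^U => S^U^U^U   [S -> S ^ U]
S^U^U^U => U^U^U^U   [S -> U]
U^U^U^U => a^U^U^U   [U -> a]
a^U^U^U => a^(S)^U^U   [U -> ( S )]
a^(S)^U^U => a^(U)^U^U   [S -> U]
a^(U)^U^U => a^(a)^U^U   [U -> a]
a^(a)^U^U => a^(a)^a^U   [U -> a]
a^(a)^a^U => a^(a)^a^a   [U -> a]

S => S^U => S^U^U => S^U^U^U => U^U^U^U => a^U^U^U => a^(S)^U^U => a^(U)^U^U => a^(a)^U^U => a^(a)^a^U => a^(a)^a^a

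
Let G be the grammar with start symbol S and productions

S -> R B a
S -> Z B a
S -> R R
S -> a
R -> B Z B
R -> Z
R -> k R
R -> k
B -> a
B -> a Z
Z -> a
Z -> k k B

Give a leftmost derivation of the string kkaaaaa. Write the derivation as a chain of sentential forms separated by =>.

S => ZBa   [S -> Z B a]
ZBa => kkBBa   [Z -> k k B]
kkBBa => kkaZBa   [B -> a Z]
kkaZBa => kkaaBa   [Z -> a]
kkaaBa => kkaaaZa   [B -> a Z]
kkaaaZa => kkaaaaa   [Z -> a]

S => ZBa => kkBBa => kkaZBa => kkaaBa => kkaaaZa => kkaaaaa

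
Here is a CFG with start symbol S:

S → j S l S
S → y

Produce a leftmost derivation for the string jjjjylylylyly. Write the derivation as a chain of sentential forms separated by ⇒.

S⇒jSlS⇒jjSlSlS⇒jjjSlSlSlS⇒jjjjSlSlSlSlS⇒jjjjylSlSlSlS⇒jjjjylylSlSlS⇒jjjjylylylSlS⇒jjjjylylylylS⇒jjjjylylylyly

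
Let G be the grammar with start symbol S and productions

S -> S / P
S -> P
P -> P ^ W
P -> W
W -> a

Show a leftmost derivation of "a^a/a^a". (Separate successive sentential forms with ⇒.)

S⇒S/P⇒P/P⇒P^W/P⇒W^W/P⇒a^W/P⇒a^a/P⇒a^a/P^W⇒a^a/W^W⇒a^a/a^W⇒a^a/a^a

S ⇒ S/P   [S -> S / P]
S/P ⇒ P/P   [S -> P]
P/P ⇒ P^W/P   [P -> P ^ W]
P^W/P ⇒ W^W/P   [P -> W]
W^W/P ⇒ a^W/P   [W -> a]
a^W/P ⇒ a^a/P   [W -> a]
a^a/P ⇒ a^a/P^W   [P -> P ^ W]
a^a/P^W ⇒ a^a/W^W   [P -> W]
a^a/W^W ⇒ a^a/a^W   [W -> a]
a^a/a^W ⇒ a^a/a^a   [W -> a]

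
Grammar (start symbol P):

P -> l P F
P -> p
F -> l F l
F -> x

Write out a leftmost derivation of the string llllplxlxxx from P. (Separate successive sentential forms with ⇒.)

P ⇒ lPF   [P -> l P F]
lPF ⇒ llPFF   [P -> l P F]
llPFF ⇒ lllPFFF   [P -> l P F]
lllPFFF ⇒ llllPFFFF   [P -> l P F]
llllPFFFF ⇒ llllpFFFF   [P -> p]
llllpFFFF ⇒ llllplFlFFF   [F -> l F l]
llllplFlFFF ⇒ llllplxlFFF   [F -> x]
llllplxlFFF ⇒ llllplxlxFF   [F -> x]
llllplxlxFF ⇒ llllplxlxxF   [F -> x]
llllplxlxxF ⇒ llllplxlxxx   [F -> x]

P⇒lPF⇒llPFF⇒lllPFFF⇒llllPFFFF⇒llllpFFFF⇒llllplFlFFF⇒llllplxlFFF⇒llllplxlxFF⇒llllplxlxxF⇒llllplxlxxx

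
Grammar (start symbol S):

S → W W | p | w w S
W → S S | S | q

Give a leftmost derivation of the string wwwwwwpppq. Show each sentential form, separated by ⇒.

S⇒WW⇒SSW⇒wwSSW⇒wwWWSW⇒wwSWSW⇒wwwwSWSW⇒wwwwwwSWSW⇒wwwwwwpWSW⇒wwwwwwpSSW⇒wwwwwwppSW⇒wwwwwwpppW⇒wwwwwwpppq

S ⇒ WW   [S → W W]
WW ⇒ SSW   [W → S S]
SSW ⇒ wwSSW   [S → w w S]
wwSSW ⇒ wwWWSW   [S → W W]
wwWWSW ⇒ wwSWSW   [W → S]
wwSWSW ⇒ wwwwSWSW   [S → w w S]
wwwwSWSW ⇒ wwwwwwSWSW   [S → w w S]
wwwwwwSWSW ⇒ wwwwwwpWSW   [S → p]
wwwwwwpWSW ⇒ wwwwwwpSSW   [W → S]
wwwwwwpSSW ⇒ wwwwwwppSW   [S → p]
wwwwwwppSW ⇒ wwwwwwpppW   [S → p]
wwwwwwpppW ⇒ wwwwwwpppq   [W → q]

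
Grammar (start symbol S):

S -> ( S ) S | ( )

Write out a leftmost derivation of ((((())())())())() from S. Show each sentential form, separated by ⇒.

S ⇒ (S)S   [S -> ( S ) S]
(S)S ⇒ ((S)S)S   [S -> ( S ) S]
((S)S)S ⇒ (((S)S)S)S   [S -> ( S ) S]
(((S)S)S)S ⇒ ((((S)S)S)S)S   [S -> ( S ) S]
((((S)S)S)S)S ⇒ ((((())S)S)S)S   [S -> ( )]
((((())S)S)S)S ⇒ ((((())())S)S)S   [S -> ( )]
((((())())S)S)S ⇒ ((((())())())S)S   [S -> ( )]
((((())())())S)S ⇒ ((((())())())())S   [S -> ( )]
((((())())())())S ⇒ ((((())())())())()   [S -> ( )]

S⇒(S)S⇒((S)S)S⇒(((S)S)S)S⇒((((S)S)S)S)S⇒((((())S)S)S)S⇒((((())())S)S)S⇒((((())())())S)S⇒((((())())())())S⇒((((())())())())()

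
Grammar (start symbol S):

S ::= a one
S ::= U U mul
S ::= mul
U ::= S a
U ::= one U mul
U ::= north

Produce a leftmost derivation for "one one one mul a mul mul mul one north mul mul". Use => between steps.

S => U U mul => one U mul U mul => one one U mul mul U mul => one one one U mul mul mul U mul => one one one S a mul mul mul U mul => one one one mul a mul mul mul U mul => one one one mul a mul mul mul one U mul mul => one one one mul a mul mul mul one north mul mul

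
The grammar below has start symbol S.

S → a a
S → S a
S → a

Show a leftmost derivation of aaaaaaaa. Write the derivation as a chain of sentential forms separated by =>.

S => Sa => Saa => Saaa => Saaaa => Saaaaa => Saaaaaa => aaaaaaaa

S => Sa   [S → S a]
Sa => Saa   [S → S a]
Saa => Saaa   [S → S a]
Saaa => Saaaa   [S → S a]
Saaaa => Saaaaa   [S → S a]
Saaaaa => Saaaaaa   [S → S a]
Saaaaaa => aaaaaaaa   [S → a a]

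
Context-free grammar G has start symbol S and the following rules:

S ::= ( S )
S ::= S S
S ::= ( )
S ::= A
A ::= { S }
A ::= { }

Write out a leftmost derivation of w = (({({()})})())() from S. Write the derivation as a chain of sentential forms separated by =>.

S=>SS=>(S)S=>(SS)S=>((S)S)S=>((A)S)S=>(({S})S)S=>(({(S)})S)S=>(({(A)})S)S=>(({({S})})S)S=>(({({()})})S)S=>(({({()})})())S=>(({({()})})())()

S => SS   [S ::= S S]
SS => (S)S   [S ::= ( S )]
(S)S => (SS)S   [S ::= S S]
(SS)S => ((S)S)S   [S ::= ( S )]
((S)S)S => ((A)S)S   [S ::= A]
((A)S)S => (({S})S)S   [A ::= { S }]
(({S})S)S => (({(S)})S)S   [S ::= ( S )]
(({(S)})S)S => (({(A)})S)S   [S ::= A]
(({(A)})S)S => (({({S})})S)S   [A ::= { S }]
(({({S})})S)S => (({({()})})S)S   [S ::= ( )]
(({({()})})S)S => (({({()})})())S   [S ::= ( )]
(({({()})})())S => (({({()})})())()   [S ::= ( )]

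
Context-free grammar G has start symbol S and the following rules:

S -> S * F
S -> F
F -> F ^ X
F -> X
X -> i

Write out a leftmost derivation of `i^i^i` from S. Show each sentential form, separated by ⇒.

S ⇒ F   [S -> F]
F ⇒ F^X   [F -> F ^ X]
F^X ⇒ F^X^X   [F -> F ^ X]
F^X^X ⇒ X^X^X   [F -> X]
X^X^X ⇒ i^X^X   [X -> i]
i^X^X ⇒ i^i^X   [X -> i]
i^i^X ⇒ i^i^i   [X -> i]

S ⇒ F ⇒ F^X ⇒ F^X^X ⇒ X^X^X ⇒ i^X^X ⇒ i^i^X ⇒ i^i^i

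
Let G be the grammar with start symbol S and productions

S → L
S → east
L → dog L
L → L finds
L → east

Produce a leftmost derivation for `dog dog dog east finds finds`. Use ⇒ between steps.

S ⇒ L   [S → L]
L ⇒ dog L   [L → dog L]
dog L ⇒ dog L finds   [L → L finds]
dog L finds ⇒ dog dog L finds   [L → dog L]
dog dog L finds ⇒ dog dog dog L finds   [L → dog L]
dog dog dog L finds ⇒ dog dog dog L finds finds   [L → L finds]
dog dog dog L finds finds ⇒ dog dog dog east finds finds   [L → east]

S ⇒ L ⇒ dog L ⇒ dog L finds ⇒ dog dog L finds ⇒ dog dog dog L finds ⇒ dog dog dog L finds finds ⇒ dog dog dog east finds finds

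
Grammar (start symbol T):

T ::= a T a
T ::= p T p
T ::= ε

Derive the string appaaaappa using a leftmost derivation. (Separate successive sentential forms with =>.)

T => aTa => apTpa => appTppa => appaTappa => appaaTaappa => appaaaappa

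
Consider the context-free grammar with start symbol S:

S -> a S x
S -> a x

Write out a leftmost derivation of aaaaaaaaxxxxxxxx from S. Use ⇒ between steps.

S ⇒ aSx   [S -> a S x]
aSx ⇒ aaSxx   [S -> a S x]
aaSxx ⇒ aaaSxxx   [S -> a S x]
aaaSxxx ⇒ aaaaSxxxx   [S -> a S x]
aaaaSxxxx ⇒ aaaaaSxxxxx   [S -> a S x]
aaaaaSxxxxx ⇒ aaaaaaSxxxxxx   [S -> a S x]
aaaaaaSxxxxxx ⇒ aaaaaaaSxxxxxxx   [S -> a S x]
aaaaaaaSxxxxxxx ⇒ aaaaaaaaxxxxxxxx   [S -> a x]

S⇒aSx⇒aaSxx⇒aaaSxxx⇒aaaaSxxxx⇒aaaaaSxxxxx⇒aaaaaaSxxxxxx⇒aaaaaaaSxxxxxxx⇒aaaaaaaaxxxxxxxx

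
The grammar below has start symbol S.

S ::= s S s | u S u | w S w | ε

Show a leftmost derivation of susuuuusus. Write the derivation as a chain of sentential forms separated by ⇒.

S ⇒ sSs ⇒ suSus ⇒ susSsus ⇒ susuSusus ⇒ susuuSuusus ⇒ susuuuusus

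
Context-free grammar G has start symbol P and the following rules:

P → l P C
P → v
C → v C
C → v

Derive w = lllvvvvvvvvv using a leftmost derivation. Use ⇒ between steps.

P ⇒ lPC   [P → l P C]
lPC ⇒ llPCC   [P → l P C]
llPCC ⇒ lllPCCC   [P → l P C]
lllPCCC ⇒ lllvCCC   [P → v]
lllvCCC ⇒ lllvvCC   [C → v]
lllvvCC ⇒ lllvvvCC   [C → v C]
lllvvvCC ⇒ lllvvvvCC   [C → v C]
lllvvvvCC ⇒ lllvvvvvCC   [C → v C]
lllvvvvvCC ⇒ lllvvvvvvCC   [C → v C]
lllvvvvvvCC ⇒ lllvvvvvvvCC   [C → v C]
lllvvvvvvvCC ⇒ lllvvvvvvvvC   [C → v]
lllvvvvvvvvC ⇒ lllvvvvvvvvv   [C → v]

P ⇒ lPC ⇒ llPCC ⇒ lllPCCC ⇒ lllvCCC ⇒ lllvvCC ⇒ lllvvvCC ⇒ lllvvvvCC ⇒ lllvvvvvCC ⇒ lllvvvvvvCC ⇒ lllvvvvvvvCC ⇒ lllvvvvvvvvC ⇒ lllvvvvvvvvv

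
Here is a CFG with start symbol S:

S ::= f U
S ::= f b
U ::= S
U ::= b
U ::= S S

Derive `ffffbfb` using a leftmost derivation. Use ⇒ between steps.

S ⇒ fU   [S ::= f U]
fU ⇒ fS   [U ::= S]
fS ⇒ ffU   [S ::= f U]
ffU ⇒ ffS   [U ::= S]
ffS ⇒ fffU   [S ::= f U]
fffU ⇒ fffSS   [U ::= S S]
fffSS ⇒ ffffbS   [S ::= f b]
ffffbS ⇒ ffffbfU   [S ::= f U]
ffffbfU ⇒ ffffbfb   [U ::= b]

S ⇒ fU ⇒ fS ⇒ ffU ⇒ ffS ⇒ fffU ⇒ fffSS ⇒ ffffbS ⇒ ffffbfU ⇒ ffffbfb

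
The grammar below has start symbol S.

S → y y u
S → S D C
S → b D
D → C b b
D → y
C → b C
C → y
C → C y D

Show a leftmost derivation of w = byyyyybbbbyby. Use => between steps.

S => SDC => bDDC => bCbbDC => bCyDbbDC => byyDbbDC => byyCbbbbDC => byyCyDbbbbDC => byyyyDbbbbDC => byyyyybbbbDC => byyyyybbbbyC => byyyyybbbbybC => byyyyybbbbyby

S => SDC   [S → S D C]
SDC => bDDC   [S → b D]
bDDC => bCbbDC   [D → C b b]
bCbbDC => bCyDbbDC   [C → C y D]
bCyDbbDC => byyDbbDC   [C → y]
byyDbbDC => byyCbbbbDC   [D → C b b]
byyCbbbbDC => byyCyDbbbbDC   [C → C y D]
byyCyDbbbbDC => byyyyDbbbbDC   [C → y]
byyyyDbbbbDC => byyyyybbbbDC   [D → y]
byyyyybbbbDC => byyyyybbbbyC   [D → y]
byyyyybbbbyC => byyyyybbbbybC   [C → b C]
byyyyybbbbybC => byyyyybbbbyby   [C → y]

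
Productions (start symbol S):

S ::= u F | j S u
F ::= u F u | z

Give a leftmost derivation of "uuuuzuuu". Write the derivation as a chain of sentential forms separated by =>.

S => uF => uuFu => uuuFuu => uuuuFuuu => uuuuzuuu

S => uF   [S ::= u F]
uF => uuFu   [F ::= u F u]
uuFu => uuuFuu   [F ::= u F u]
uuuFuu => uuuuFuuu   [F ::= u F u]
uuuuFuuu => uuuuzuuu   [F ::= z]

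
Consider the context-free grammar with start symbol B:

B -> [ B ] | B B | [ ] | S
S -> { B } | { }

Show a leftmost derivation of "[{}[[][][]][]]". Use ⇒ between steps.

B⇒[B]⇒[BB]⇒[BBB]⇒[SBB]⇒[{}BB]⇒[{}[B]B]⇒[{}[BB]B]⇒[{}[[]B]B]⇒[{}[[]BB]B]⇒[{}[[][]B]B]⇒[{}[[][][]]B]⇒[{}[[][][]][]]

B ⇒ [B]   [B -> [ B ]]
[B] ⇒ [BB]   [B -> B B]
[BB] ⇒ [BBB]   [B -> B B]
[BBB] ⇒ [SBB]   [B -> S]
[SBB] ⇒ [{}BB]   [S -> { }]
[{}BB] ⇒ [{}[B]B]   [B -> [ B ]]
[{}[B]B] ⇒ [{}[BB]B]   [B -> B B]
[{}[BB]B] ⇒ [{}[[]B]B]   [B -> [ ]]
[{}[[]B]B] ⇒ [{}[[]BB]B]   [B -> B B]
[{}[[]BB]B] ⇒ [{}[[][]B]B]   [B -> [ ]]
[{}[[][]B]B] ⇒ [{}[[][][]]B]   [B -> [ ]]
[{}[[][][]]B] ⇒ [{}[[][][]][]]   [B -> [ ]]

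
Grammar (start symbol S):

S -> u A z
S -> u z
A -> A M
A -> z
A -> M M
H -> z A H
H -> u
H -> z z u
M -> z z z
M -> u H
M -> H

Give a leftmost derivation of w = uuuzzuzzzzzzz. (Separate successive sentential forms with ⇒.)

S ⇒ uAz   [S -> u A z]
uAz ⇒ uAMz   [A -> A M]
uAMz ⇒ uAMMz   [A -> A M]
uAMMz ⇒ uMMMMz   [A -> M M]
uMMMMz ⇒ uuHMMMz   [M -> u H]
uuHMMMz ⇒ uuuMMMz   [H -> u]
uuuMMMz ⇒ uuuHMMz   [M -> H]
uuuHMMz ⇒ uuuzzuMMz   [H -> z z u]
uuuzzuMMz ⇒ uuuzzuzzzMz   [M -> z z z]
uuuzzuzzzMz ⇒ uuuzzuzzzzzzz   [M -> z z z]

S ⇒ uAz ⇒ uAMz ⇒ uAMMz ⇒ uMMMMz ⇒ uuHMMMz ⇒ uuuMMMz ⇒ uuuHMMz ⇒ uuuzzuMMz ⇒ uuuzzuzzzMz ⇒ uuuzzuzzzzzzz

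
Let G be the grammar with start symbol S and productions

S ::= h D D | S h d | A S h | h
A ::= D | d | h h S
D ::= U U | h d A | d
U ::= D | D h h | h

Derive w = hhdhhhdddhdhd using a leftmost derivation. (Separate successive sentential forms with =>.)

S => Shd => Shdhd => hDDhdhd => hhdADhdhd => hhdhhSDhdhd => hhdhhhDDDhdhd => hhdhhhdDDhdhd => hhdhhhddDhdhd => hhdhhhdddhdhd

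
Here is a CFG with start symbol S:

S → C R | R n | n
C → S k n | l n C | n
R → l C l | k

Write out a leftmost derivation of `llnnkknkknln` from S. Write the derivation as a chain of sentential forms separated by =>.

S => Rn   [S → R n]
Rn => lCln   [R → l C l]
lCln => lSknln   [C → S k n]
lSknln => lCRknln   [S → C R]
lCRknln => llnCRknln   [C → l n C]
llnCRknln => llnSknRknln   [C → S k n]
llnSknRknln => llnCRknRknln   [S → C R]
llnCRknRknln => llnnRknRknln   [C → n]
llnnRknRknln => llnnkknRknln   [R → k]
llnnkknRknln => llnnkknkknln   [R → k]

S => Rn => lCln => lSknln => lCRknln => llnCRknln => llnSknRknln => llnCRknRknln => llnnRknRknln => llnnkknRknln => llnnkknkknln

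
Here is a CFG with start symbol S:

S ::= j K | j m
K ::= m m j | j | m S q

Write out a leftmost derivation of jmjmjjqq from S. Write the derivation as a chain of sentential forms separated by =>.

S => jK => jmSq => jmjKq => jmjmSqq => jmjmjKqq => jmjmjjqq

S => jK   [S ::= j K]
jK => jmSq   [K ::= m S q]
jmSq => jmjKq   [S ::= j K]
jmjKq => jmjmSqq   [K ::= m S q]
jmjmSqq => jmjmjKqq   [S ::= j K]
jmjmjKqq => jmjmjjqq   [K ::= j]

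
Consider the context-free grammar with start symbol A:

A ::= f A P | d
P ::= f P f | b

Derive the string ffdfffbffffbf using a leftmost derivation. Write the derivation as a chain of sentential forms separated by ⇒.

A ⇒ fAP ⇒ ffAPP ⇒ ffdPP ⇒ ffdfPfP ⇒ ffdffPffP ⇒ ffdfffPfffP ⇒ ffdfffbfffP ⇒ ffdfffbffffPf ⇒ ffdfffbffffbf

A ⇒ fAP   [A ::= f A P]
fAP ⇒ ffAPP   [A ::= f A P]
ffAPP ⇒ ffdPP   [A ::= d]
ffdPP ⇒ ffdfPfP   [P ::= f P f]
ffdfPfP ⇒ ffdffPffP   [P ::= f P f]
ffdffPffP ⇒ ffdfffPfffP   [P ::= f P f]
ffdfffPfffP ⇒ ffdfffbfffP   [P ::= b]
ffdfffbfffP ⇒ ffdfffbffffPf   [P ::= f P f]
ffdfffbffffPf ⇒ ffdfffbffffbf   [P ::= b]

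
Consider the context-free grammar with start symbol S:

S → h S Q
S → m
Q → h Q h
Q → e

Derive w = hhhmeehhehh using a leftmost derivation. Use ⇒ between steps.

S ⇒ hSQ ⇒ hhSQQ ⇒ hhhSQQQ ⇒ hhhmQQQ ⇒ hhhmeQQ ⇒ hhhmeeQ ⇒ hhhmeehQh ⇒ hhhmeehhQhh ⇒ hhhmeehhehh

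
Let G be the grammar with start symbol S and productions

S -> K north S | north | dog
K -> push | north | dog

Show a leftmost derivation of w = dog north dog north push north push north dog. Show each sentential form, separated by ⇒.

S ⇒ K north S   [S -> K north S]
K north S ⇒ dog north S   [K -> dog]
dog north S ⇒ dog north K north S   [S -> K north S]
dog north K north S ⇒ dog north dog north S   [K -> dog]
dog north dog north S ⇒ dog north dog north K north S   [S -> K north S]
dog north dog north K north S ⇒ dog north dog north push north S   [K -> push]
dog north dog north push north S ⇒ dog north dog north push north K north S   [S -> K north S]
dog north dog north push north K north S ⇒ dog north dog north push north push north S   [K -> push]
dog north dog north push north push north S ⇒ dog north dog north push north push north dog   [S -> dog]

S ⇒ K north S ⇒ dog north S ⇒ dog north K north S ⇒ dog north dog north S ⇒ dog north dog north K north S ⇒ dog north dog north push north S ⇒ dog north dog north push north K north S ⇒ dog north dog north push north push north S ⇒ dog north dog north push north push north dog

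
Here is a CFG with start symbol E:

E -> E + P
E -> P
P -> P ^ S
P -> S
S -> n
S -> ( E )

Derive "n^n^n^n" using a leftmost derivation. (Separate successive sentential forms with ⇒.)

E⇒P⇒P^S⇒P^S^S⇒P^S^S^S⇒S^S^S^S⇒n^S^S^S⇒n^n^S^S⇒n^n^n^S⇒n^n^n^n

E ⇒ P   [E -> P]
P ⇒ P^S   [P -> P ^ S]
P^S ⇒ P^S^S   [P -> P ^ S]
P^S^S ⇒ P^S^S^S   [P -> P ^ S]
P^S^S^S ⇒ S^S^S^S   [P -> S]
S^S^S^S ⇒ n^S^S^S   [S -> n]
n^S^S^S ⇒ n^n^S^S   [S -> n]
n^n^S^S ⇒ n^n^n^S   [S -> n]
n^n^n^S ⇒ n^n^n^n   [S -> n]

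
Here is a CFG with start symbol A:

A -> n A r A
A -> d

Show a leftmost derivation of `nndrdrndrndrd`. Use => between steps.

A => nArA   [A -> n A r A]
nArA => nnArArA   [A -> n A r A]
nnArArA => nndrArA   [A -> d]
nndrArA => nndrdrA   [A -> d]
nndrdrA => nndrdrnArA   [A -> n A r A]
nndrdrnArA => nndrdrndrA   [A -> d]
nndrdrndrA => nndrdrndrnArA   [A -> n A r A]
nndrdrndrnArA => nndrdrndrndrA   [A -> d]
nndrdrndrndrA => nndrdrndrndrd   [A -> d]

A=>nArA=>nnArArA=>nndrArA=>nndrdrA=>nndrdrnArA=>nndrdrndrA=>nndrdrndrnArA=>nndrdrndrndrA=>nndrdrndrndrd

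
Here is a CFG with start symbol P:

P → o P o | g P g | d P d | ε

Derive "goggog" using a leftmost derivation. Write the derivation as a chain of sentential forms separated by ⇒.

P ⇒ gPg   [P → g P g]
gPg ⇒ goPog   [P → o P o]
goPog ⇒ gogPgog   [P → g P g]
gogPgog ⇒ goggog   [P → ε]

P⇒gPg⇒goPog⇒gogPgog⇒goggog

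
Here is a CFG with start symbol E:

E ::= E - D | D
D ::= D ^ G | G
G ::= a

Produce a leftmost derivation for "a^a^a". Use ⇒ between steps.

E ⇒ D ⇒ D^G ⇒ D^G^G ⇒ G^G^G ⇒ a^G^G ⇒ a^a^G ⇒ a^a^a

E ⇒ D   [E ::= D]
D ⇒ D^G   [D ::= D ^ G]
D^G ⇒ D^G^G   [D ::= D ^ G]
D^G^G ⇒ G^G^G   [D ::= G]
G^G^G ⇒ a^G^G   [G ::= a]
a^G^G ⇒ a^a^G   [G ::= a]
a^a^G ⇒ a^a^a   [G ::= a]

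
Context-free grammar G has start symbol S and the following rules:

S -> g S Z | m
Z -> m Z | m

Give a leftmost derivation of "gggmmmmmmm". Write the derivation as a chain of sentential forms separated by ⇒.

S⇒gSZ⇒ggSZZ⇒gggSZZZ⇒gggmZZZ⇒gggmmZZZ⇒gggmmmZZZ⇒gggmmmmZZZ⇒gggmmmmmZZ⇒gggmmmmmmZ⇒gggmmmmmmm

S ⇒ gSZ   [S -> g S Z]
gSZ ⇒ ggSZZ   [S -> g S Z]
ggSZZ ⇒ gggSZZZ   [S -> g S Z]
gggSZZZ ⇒ gggmZZZ   [S -> m]
gggmZZZ ⇒ gggmmZZZ   [Z -> m Z]
gggmmZZZ ⇒ gggmmmZZZ   [Z -> m Z]
gggmmmZZZ ⇒ gggmmmmZZZ   [Z -> m Z]
gggmmmmZZZ ⇒ gggmmmmmZZ   [Z -> m]
gggmmmmmZZ ⇒ gggmmmmmmZ   [Z -> m]
gggmmmmmmZ ⇒ gggmmmmmmm   [Z -> m]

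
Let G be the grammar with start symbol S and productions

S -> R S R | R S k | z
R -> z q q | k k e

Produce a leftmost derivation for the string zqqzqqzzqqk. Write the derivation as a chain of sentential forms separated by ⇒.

S ⇒ RSk   [S -> R S k]
RSk ⇒ zqqSk   [R -> z q q]
zqqSk ⇒ zqqRSRk   [S -> R S R]
zqqRSRk ⇒ zqqzqqSRk   [R -> z q q]
zqqzqqSRk ⇒ zqqzqqzRk   [S -> z]
zqqzqqzRk ⇒ zqqzqqzzqqk   [R -> z q q]

S ⇒ RSk ⇒ zqqSk ⇒ zqqRSRk ⇒ zqqzqqSRk ⇒ zqqzqqzRk ⇒ zqqzqqzzqqk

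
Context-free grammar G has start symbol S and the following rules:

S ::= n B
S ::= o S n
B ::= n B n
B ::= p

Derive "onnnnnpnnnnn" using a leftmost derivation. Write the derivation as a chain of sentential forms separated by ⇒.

S ⇒ oSn   [S ::= o S n]
oSn ⇒ onBn   [S ::= n B]
onBn ⇒ onnBnn   [B ::= n B n]
onnBnn ⇒ onnnBnnn   [B ::= n B n]
onnnBnnn ⇒ onnnnBnnnn   [B ::= n B n]
onnnnBnnnn ⇒ onnnnnBnnnnn   [B ::= n B n]
onnnnnBnnnnn ⇒ onnnnnpnnnnn   [B ::= p]

S⇒oSn⇒onBn⇒onnBnn⇒onnnBnnn⇒onnnnBnnnn⇒onnnnnBnnnnn⇒onnnnnpnnnnn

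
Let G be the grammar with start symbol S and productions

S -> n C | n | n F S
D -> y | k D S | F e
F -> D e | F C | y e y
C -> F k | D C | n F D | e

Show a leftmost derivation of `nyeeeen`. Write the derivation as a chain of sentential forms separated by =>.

S => nFS   [S -> n F S]
nFS => nFCS   [F -> F C]
nFCS => nFCCS   [F -> F C]
nFCCS => nFCCCS   [F -> F C]
nFCCCS => nDeCCCS   [F -> D e]
nDeCCCS => nyeCCCS   [D -> y]
nyeCCCS => nyeeCCS   [C -> e]
nyeeCCS => nyeeeCS   [C -> e]
nyeeeCS => nyeeeeS   [C -> e]
nyeeeeS => nyeeeen   [S -> n]

S => nFS => nFCS => nFCCS => nFCCCS => nDeCCCS => nyeCCCS => nyeeCCS => nyeeeCS => nyeeeeS => nyeeeen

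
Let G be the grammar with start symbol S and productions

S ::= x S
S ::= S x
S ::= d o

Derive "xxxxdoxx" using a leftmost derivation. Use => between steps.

S => xS => xxS => xxxS => xxxSx => xxxxSx => xxxxSxx => xxxxdoxx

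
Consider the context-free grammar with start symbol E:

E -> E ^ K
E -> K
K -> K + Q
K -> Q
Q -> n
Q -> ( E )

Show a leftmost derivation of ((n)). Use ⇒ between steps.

E⇒K⇒Q⇒(E)⇒(K)⇒(Q)⇒((E))⇒((K))⇒((Q))⇒((n))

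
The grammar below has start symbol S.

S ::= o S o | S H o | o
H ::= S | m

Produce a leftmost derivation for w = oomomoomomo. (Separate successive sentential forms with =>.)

S => SHo   [S ::= S H o]
SHo => SHoHo   [S ::= S H o]
SHoHo => oSoHoHo   [S ::= o S o]
oSoHoHo => oSHooHoHo   [S ::= S H o]
oSHooHoHo => oSHoHooHoHo   [S ::= S H o]
oSHoHooHoHo => ooHoHooHoHo   [S ::= o]
ooHoHooHoHo => oomoHooHoHo   [H ::= m]
oomoHooHoHo => oomomooHoHo   [H ::= m]
oomomooHoHo => oomomoomoHo   [H ::= m]
oomomoomoHo => oomomoomomo   [H ::= m]

S => SHo => SHoHo => oSoHoHo => oSHooHoHo => oSHoHooHoHo => ooHoHooHoHo => oomoHooHoHo => oomomooHoHo => oomomoomoHo => oomomoomomo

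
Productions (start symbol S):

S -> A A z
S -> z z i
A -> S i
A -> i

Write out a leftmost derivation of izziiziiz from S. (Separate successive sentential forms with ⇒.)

S ⇒ AAz   [S -> A A z]
AAz ⇒ SiAz   [A -> S i]
SiAz ⇒ AAziAz   [S -> A A z]
AAziAz ⇒ iAziAz   [A -> i]
iAziAz ⇒ iSiziAz   [A -> S i]
iSiziAz ⇒ izziiziAz   [S -> z z i]
izziiziAz ⇒ izziiziiz   [A -> i]

S ⇒ AAz ⇒ SiAz ⇒ AAziAz ⇒ iAziAz ⇒ iSiziAz ⇒ izziiziAz ⇒ izziiziiz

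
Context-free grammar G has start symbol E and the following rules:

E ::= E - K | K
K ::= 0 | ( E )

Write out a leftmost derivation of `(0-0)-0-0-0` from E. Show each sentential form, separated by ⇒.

E ⇒ E-K ⇒ E-K-K ⇒ E-K-K-K ⇒ K-K-K-K ⇒ (E)-K-K-K ⇒ (E-K)-K-K-K ⇒ (K-K)-K-K-K ⇒ (0-K)-K-K-K ⇒ (0-0)-K-K-K ⇒ (0-0)-0-K-K ⇒ (0-0)-0-0-K ⇒ (0-0)-0-0-0

E ⇒ E-K   [E ::= E - K]
E-K ⇒ E-K-K   [E ::= E - K]
E-K-K ⇒ E-K-K-K   [E ::= E - K]
E-K-K-K ⇒ K-K-K-K   [E ::= K]
K-K-K-K ⇒ (E)-K-K-K   [K ::= ( E )]
(E)-K-K-K ⇒ (E-K)-K-K-K   [E ::= E - K]
(E-K)-K-K-K ⇒ (K-K)-K-K-K   [E ::= K]
(K-K)-K-K-K ⇒ (0-K)-K-K-K   [K ::= 0]
(0-K)-K-K-K ⇒ (0-0)-K-K-K   [K ::= 0]
(0-0)-K-K-K ⇒ (0-0)-0-K-K   [K ::= 0]
(0-0)-0-K-K ⇒ (0-0)-0-0-K   [K ::= 0]
(0-0)-0-0-K ⇒ (0-0)-0-0-0   [K ::= 0]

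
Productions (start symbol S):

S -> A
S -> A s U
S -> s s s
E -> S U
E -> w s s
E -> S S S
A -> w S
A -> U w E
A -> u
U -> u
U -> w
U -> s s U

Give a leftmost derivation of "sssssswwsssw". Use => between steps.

S => A => UwE => ssUwE => ssssUwE => ssssssUwE => sssssswwE => sssssswwSU => sssssswwsssU => sssssswwsssw

S => A   [S -> A]
A => UwE   [A -> U w E]
UwE => ssUwE   [U -> s s U]
ssUwE => ssssUwE   [U -> s s U]
ssssUwE => ssssssUwE   [U -> s s U]
ssssssUwE => sssssswwE   [U -> w]
sssssswwE => sssssswwSU   [E -> S U]
sssssswwSU => sssssswwsssU   [S -> s s s]
sssssswwsssU => sssssswwsssw   [U -> w]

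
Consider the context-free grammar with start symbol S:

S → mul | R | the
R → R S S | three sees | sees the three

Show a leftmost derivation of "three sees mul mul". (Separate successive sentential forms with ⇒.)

S ⇒ R ⇒ R S S ⇒ three sees S S ⇒ three sees mul S ⇒ three sees mul mul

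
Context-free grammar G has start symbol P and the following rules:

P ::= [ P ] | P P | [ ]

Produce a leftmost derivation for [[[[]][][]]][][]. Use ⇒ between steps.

P⇒PP⇒PPP⇒[P]PP⇒[[P]]PP⇒[[PP]]PP⇒[[PPP]]PP⇒[[[P]PP]]PP⇒[[[[]]PP]]PP⇒[[[[]][]P]]PP⇒[[[[]][][]]]PP⇒[[[[]][][]]][]P⇒[[[[]][][]]][][]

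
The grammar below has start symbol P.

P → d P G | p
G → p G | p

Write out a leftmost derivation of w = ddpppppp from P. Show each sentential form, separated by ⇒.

P ⇒ dPG   [P → d P G]
dPG ⇒ ddPGG   [P → d P G]
ddPGG ⇒ ddpGG   [P → p]
ddpGG ⇒ ddppGG   [G → p G]
ddppGG ⇒ ddpppGG   [G → p G]
ddpppGG ⇒ ddppppG   [G → p]
ddppppG ⇒ ddpppppG   [G → p G]
ddpppppG ⇒ ddpppppp   [G → p]

P⇒dPG⇒ddPGG⇒ddpGG⇒ddppGG⇒ddpppGG⇒ddppppG⇒ddpppppG⇒ddpppppp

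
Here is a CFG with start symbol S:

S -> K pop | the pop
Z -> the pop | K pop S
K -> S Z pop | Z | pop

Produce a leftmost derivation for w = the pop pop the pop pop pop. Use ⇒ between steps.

S ⇒ K pop ⇒ S Z pop pop ⇒ K pop Z pop pop ⇒ Z pop Z pop pop ⇒ the pop pop Z pop pop ⇒ the pop pop the pop pop pop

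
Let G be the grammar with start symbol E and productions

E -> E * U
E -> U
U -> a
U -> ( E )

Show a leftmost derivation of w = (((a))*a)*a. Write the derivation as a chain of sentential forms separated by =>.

E => E*U => U*U => (E)*U => (E*U)*U => (U*U)*U => ((E)*U)*U => ((U)*U)*U => (((E))*U)*U => (((U))*U)*U => (((a))*U)*U => (((a))*a)*U => (((a))*a)*a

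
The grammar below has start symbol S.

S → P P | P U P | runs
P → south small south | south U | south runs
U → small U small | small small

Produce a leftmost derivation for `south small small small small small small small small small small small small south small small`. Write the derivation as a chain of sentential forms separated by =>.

S => P U P => south U U P => south small U small U P => south small small small small U P => south small small small small small U small P => south small small small small small small U small small P => south small small small small small small small U small small small P => south small small small small small small small small small small small small P => south small small small small small small small small small small small small south U => south small small small small small small small small small small small small south small small

S => P U P   [S → P U P]
P U P => south U U P   [P → south U]
south U U P => south small U small U P   [U → small U small]
south small U small U P => south small small small small U P   [U → small small]
south small small small small U P => south small small small small small U small P   [U → small U small]
south small small small small small U small P => south small small small small small small U small small P   [U → small U small]
south small small small small small small U small small P => south small small small small small small small U small small small P   [U → small U small]
south small small small small small small small U small small small P => south small small small small small small small small small small small small P   [U → small small]
south small small small small small small small small small small small small P => south small small small small small small small small small small small small south U   [P → south U]
south small small small small small small small small small small small small south U => south small small small small small small small small small small small small south small small   [U → small small]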